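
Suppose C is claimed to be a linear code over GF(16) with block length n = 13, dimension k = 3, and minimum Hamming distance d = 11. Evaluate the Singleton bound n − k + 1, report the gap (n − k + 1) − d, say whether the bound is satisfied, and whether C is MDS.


Singleton RHS = n − k + 1 = 11, slack = 0, bound satisfied, MDS.

Singleton bound: d ≤ n − k + 1.
Here n = 13, k = 3, so n − k + 1 = 11.
Given d = 11, check d ≤ 11: YES.
Slack = (n − k + 1) − d = 0.
The code is MDS (slack = 0).
Description: the claimed parameters are [13, 3, 11]_16; such a code would be MDS (meets Singleton bound).


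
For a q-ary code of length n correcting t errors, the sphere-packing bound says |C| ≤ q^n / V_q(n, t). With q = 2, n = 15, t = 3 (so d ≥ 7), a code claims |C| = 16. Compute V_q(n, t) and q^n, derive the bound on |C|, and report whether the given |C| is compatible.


V_q(n, t) = 576, q^n = 32768, Hamming bound = 56, |C| = 16 ≤ bound (satisfied).

Step 1: Compute V_q(n, t) = Σ_{j=0}^3 C(n, j) (q−1)^j.
  j = 0: C(15,0)·(1)^0 = 1·1 = 1.
  j = 1: C(15,1)·(1)^1 = 15·1 = 15.
  j = 2: C(15,2)·(1)^2 = 105·1 = 105.
  j = 3: C(15,3)·(1)^3 = 455·1 = 455.
  V_q(n, t) = 1 + 15 + 105 + 455 = 576.
Step 2: q^n = 2^15 = 32768.
Step 3: Hamming bound ⌊q^n / V_q(n,t)⌋ = ⌊32768/576⌋ = 56.
Step 4: Compare |C| = 16 to 56: satisfied.
The claimed |C| lies below the Hamming bound.


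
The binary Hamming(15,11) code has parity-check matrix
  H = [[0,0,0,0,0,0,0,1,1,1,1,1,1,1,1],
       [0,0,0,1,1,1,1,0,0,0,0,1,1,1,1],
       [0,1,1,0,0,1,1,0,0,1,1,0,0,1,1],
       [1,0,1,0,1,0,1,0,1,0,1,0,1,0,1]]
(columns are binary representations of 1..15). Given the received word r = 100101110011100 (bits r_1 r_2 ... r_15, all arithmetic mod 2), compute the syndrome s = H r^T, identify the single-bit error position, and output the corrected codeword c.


s = (0, 1, 1, 0)^T, error position = 6, corrected codeword c = 100100110011100

Compute s = H r^T mod 2 one row at a time:
  s_1 = 1 + 0 + 0 + 1 + 1 + 1 + 0 + 0 = 4 ≡ 0 (mod 2).
  s_2 = 1 + 0 + 1 + 1 + 1 + 1 + 0 + 0 = 5 ≡ 1 (mod 2).
  s_3 = 0 + 0 + 1 + 1 + 0 + 1 + 0 + 0 = 3 ≡ 1 (mod 2).
  s_4 = 1 + 0 + 0 + 1 + 0 + 1 + 1 + 0 = 4 ≡ 0 (mod 2).
s = (0, 1, 1, 0)^T — this equals column 6 of H (binary 0110), so error is at position 6.
Correct: flip bit 6 of r = 100101110011100 to get c = 100100110011100.


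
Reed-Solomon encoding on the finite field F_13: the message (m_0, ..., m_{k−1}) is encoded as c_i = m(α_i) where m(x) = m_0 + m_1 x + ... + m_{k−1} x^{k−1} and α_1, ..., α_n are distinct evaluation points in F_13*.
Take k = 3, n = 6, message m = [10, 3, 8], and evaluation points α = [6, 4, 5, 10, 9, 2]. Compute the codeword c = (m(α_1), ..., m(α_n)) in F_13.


c = [4, 7, 4, 8, 9, 9]

Message polynomial: m(x) = 10 + 3·x + 8·x^2 (mod 13).
For each evaluation point α_i, compute m(α_i) mod 13:
  α_1 = 6: Horner steps 8 → 12 → 4, so m(6) = 4.
  α_2 = 4: Horner steps 8 → 9 → 7, so m(4) = 7.
  α_3 = 5: Horner steps 8 → 4 → 4, so m(5) = 4.
  α_4 = 10: Horner steps 8 → 5 → 8, so m(10) = 8.
  α_5 = 9: Horner steps 8 → 10 → 9, so m(9) = 9.
  α_6 = 2: Horner steps 8 → 6 → 9, so m(2) = 9.
Codeword c = [4, 7, 4, 8, 9, 9] ∈ F_13^6.


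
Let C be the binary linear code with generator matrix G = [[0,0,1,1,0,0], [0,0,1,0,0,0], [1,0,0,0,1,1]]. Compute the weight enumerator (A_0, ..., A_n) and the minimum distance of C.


Weight distribution: A_0 = 1, A_1 = 2, A_2 = 1, A_3 = 1, A_4 = 2, A_5 = 1. Minimum distance d = 1.

Enumerate all 2^3 = 8 messages m ∈ F_2^3.
For each, compute codeword c = mG in F_2^6, then tally its weight.
  m = 000 → c = 000000, weight = 0.
  m = 100 → c = 001100, weight = 2.
  m = 010 → c = 001000, weight = 1.
  m = 110 → c = 000100, weight = 1.
  m = 001 → c = 100011, weight = 3.
  m = 101 → c = 101111, weight = 5.
  m = 011 → c = 101011, weight = 4.
  m = 111 → c = 100111, weight = 4.
Tally weights:
  weight 0: 1 codewords.
  weight 1: 2 codewords.
  weight 2: 1 codewords.
  weight 3: 1 codewords.
  weight 4: 2 codewords.
  weight 5: 1 codewords.
Minimum distance d = smallest w > 0 with A_w > 0 = 1.
Sanity: Σ A_w = 8 = 2^3 = 8 ✓.


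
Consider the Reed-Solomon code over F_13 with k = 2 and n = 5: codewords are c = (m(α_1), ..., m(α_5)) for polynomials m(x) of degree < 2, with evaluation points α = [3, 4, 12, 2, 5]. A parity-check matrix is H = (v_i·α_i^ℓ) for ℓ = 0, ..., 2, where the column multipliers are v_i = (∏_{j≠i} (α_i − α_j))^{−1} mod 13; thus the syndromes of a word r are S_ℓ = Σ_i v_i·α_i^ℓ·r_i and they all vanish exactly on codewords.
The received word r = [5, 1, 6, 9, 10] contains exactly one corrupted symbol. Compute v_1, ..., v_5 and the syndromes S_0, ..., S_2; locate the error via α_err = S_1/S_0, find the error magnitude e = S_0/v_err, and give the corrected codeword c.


S = (7, 6, 7), error at position 3, error magnitude e = 11, c = [5, 1, 8, 9, 10].

Step 1: column multipliers v_i = (∏_{j≠i}(α_i − α_j))^{−1} mod 13.
  i = 1 (α = 3): (3−4)(3−12)(3−2)(3−5) = (−1)·(−9)·1·(−2) = −18 ≡ 8, so v_1 = 8^{−1} = 5 (mod 13).
  i = 2 (α = 4): (4−3)(4−12)(4−2)(4−5) = 1·(−8)·2·(−1) = 16 ≡ 3, so v_2 = 3^{−1} = 9 (mod 13).
  i = 3 (α = 12): (12−3)(12−4)(12−2)(12−5) = 9·8·10·7 = 5040 ≡ 9, so v_3 = 9^{−1} = 3 (mod 13).
  i = 4 (α = 2): (2−3)(2−4)(2−12)(2−5) = (−1)·(−2)·(−10)·(−3) = 60 ≡ 8, so v_4 = 8^{−1} = 5 (mod 13).
  i = 5 (α = 5): (5−3)(5−4)(5−12)(5−2) = 2·1·(−7)·3 = −42 ≡ 10, so v_5 = 10^{−1} = 4 (mod 13).
  v = [5, 9, 3, 5, 4].
Step 2: syndromes of r = [5, 1, 6, 9, 10] (all sums mod 13).
  S_0 = Σ v_i r_i = 5·5 + 9·1 + 3·6 + 5·9 + 4·10 = 137 ≡ 7.
  S_1 = Σ v_i α_i r_i = 5·3·5 + 9·4·1 + 3·12·6 + 5·2·9 + 4·5·10 = 617 ≡ 6.
  α_i^2 mod 13 = [9, 3, 1, 4, 12].
  S_2 = Σ v_i α_i^2 r_i = 5·9·5 + 9·3·1 + 3·1·6 + 5·4·9 + 4·12·10 = 930 ≡ 7.
  S = (7, 6, 7) ≠ 0, so r is not a codeword (an error is present).
Step 3: locate the error. For a single error e at position i, S_ℓ = v_i·e·α_i^ℓ, so α_err = S_1/S_0.
  S_0^{−1} = 7^{−1} = 2 (mod 13), so α_err = 6·2 = 12 ≡ 12 = α_3. Error position i = 3.
  Consistency check: S_2/S_1 = 7·11 = 77 ≡ 12 = α_err ✓ (single-error assumption holds).
Step 4: error magnitude e = S_0/v_3 = S_0·∏_{j≠3}(α_3 − α_j) = 7·9 = 63 ≡ 11 (mod 13).
Step 5: correct position 3: c_3 = r_3 − e = 6 − 11 ≡ 8 (mod 13). Hence c = [5, 1, 8, 9, 10].
  Check: interpolating c through the α_i gives m(x) = 4 + 9·x (degree < 2) with m(α_i) = c_i for every i, so c is indeed a codeword.


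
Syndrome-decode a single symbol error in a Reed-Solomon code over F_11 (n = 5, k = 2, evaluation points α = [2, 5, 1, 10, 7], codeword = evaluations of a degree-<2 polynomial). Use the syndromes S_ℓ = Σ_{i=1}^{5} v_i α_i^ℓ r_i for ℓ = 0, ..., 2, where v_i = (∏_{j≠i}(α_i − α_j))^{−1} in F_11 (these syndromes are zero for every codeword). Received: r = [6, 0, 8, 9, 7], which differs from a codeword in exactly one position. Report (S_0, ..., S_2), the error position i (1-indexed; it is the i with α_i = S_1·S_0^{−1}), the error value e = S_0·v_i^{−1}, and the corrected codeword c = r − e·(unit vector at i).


S = (4, 7, 4), error at position 4, error magnitude e = 8, c = [6, 0, 8, 1, 7].

Step 1: column multipliers v_i = (∏_{j≠i}(α_i − α_j))^{−1} mod 11.
  i = 1 (α = 2): (2−5)(2−1)(2−10)(2−7) = (−3)·1·(−8)·(−5) = −120 ≡ 1, so v_1 = 1^{−1} = 1 (mod 11).
  i = 2 (α = 5): (5−2)(5−1)(5−10)(5−7) = 3·4·(−5)·(−2) = 120 ≡ 10, so v_2 = 10^{−1} = 10 (mod 11).
  i = 3 (α = 1): (1−2)(1−5)(1−10)(1−7) = (−1)·(−4)·(−9)·(−6) = 216 ≡ 7, so v_3 = 7^{−1} = 8 (mod 11).
  i = 4 (α = 10): (10−2)(10−5)(10−1)(10−7) = 8·5·9·3 = 1080 ≡ 2, so v_4 = 2^{−1} = 6 (mod 11).
  i = 5 (α = 7): (7−2)(7−5)(7−1)(7−10) = 5·2·6·(−3) = −180 ≡ 7, so v_5 = 7^{−1} = 8 (mod 11).
  v = [1, 10, 8, 6, 8].
Step 2: syndromes of r = [6, 0, 8, 9, 7] (all sums mod 11).
  S_0 = Σ v_i r_i = 1·6 + 10·0 + 8·8 + 6·9 + 8·7 = 180 ≡ 4.
  S_1 = Σ v_i α_i r_i = 1·2·6 + 10·5·0 + 8·1·8 + 6·10·9 + 8·7·7 = 1008 ≡ 7.
  α_i^2 mod 11 = [4, 3, 1, 1, 5].
  S_2 = Σ v_i α_i^2 r_i = 1·4·6 + 10·3·0 + 8·1·8 + 6·1·9 + 8·5·7 = 422 ≡ 4.
  S = (4, 7, 4) ≠ 0, so r is not a codeword (an error is present).
Step 3: locate the error. For a single error e at position i, S_ℓ = v_i·e·α_i^ℓ, so α_err = S_1/S_0.
  S_0^{−1} = 4^{−1} = 3 (mod 11), so α_err = 7·3 = 21 ≡ 10 = α_4. Error position i = 4.
  Consistency check: S_2/S_1 = 4·8 = 32 ≡ 10 = α_err ✓ (single-error assumption holds).
Step 4: error magnitude e = S_0/v_4 = S_0·∏_{j≠4}(α_4 − α_j) = 4·2 = 8 ≡ 8 (mod 11).
Step 5: correct position 4: c_4 = r_4 − e = 9 − 8 ≡ 1 (mod 11). Hence c = [6, 0, 8, 1, 7].
  Check: interpolating c through the α_i gives m(x) = 10 + 9·x (degree < 2) with m(α_i) = c_i for every i, so c is indeed a codeword.


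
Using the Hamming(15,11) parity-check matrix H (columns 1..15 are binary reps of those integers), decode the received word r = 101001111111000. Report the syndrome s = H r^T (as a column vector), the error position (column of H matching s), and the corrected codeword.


s = (1, 1, 1, 1)^T, error position = 15, corrected codeword c = 101001111111001

Compute s = H r^T mod 2 one row at a time:
  s_1 = 1 + 1 + 1 + 1 + 1 + 0 + 0 + 0 = 5 ≡ 1 (mod 2).
  s_2 = 0 + 0 + 1 + 1 + 1 + 0 + 0 + 0 = 3 ≡ 1 (mod 2).
  s_3 = 0 + 1 + 1 + 1 + 1 + 1 + 0 + 0 = 5 ≡ 1 (mod 2).
  s_4 = 1 + 1 + 0 + 1 + 1 + 1 + 0 + 0 = 5 ≡ 1 (mod 2).
s = (1, 1, 1, 1)^T — this equals column 15 of H (binary 1111), so error is at position 15.
Correct: flip bit 15 of r = 101001111111000 to get c = 101001111111001.


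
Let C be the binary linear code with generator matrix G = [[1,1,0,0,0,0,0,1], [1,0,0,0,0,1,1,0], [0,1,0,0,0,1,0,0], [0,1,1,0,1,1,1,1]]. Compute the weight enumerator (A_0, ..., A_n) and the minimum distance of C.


Weight distribution: A_0 = 1, A_2 = 3, A_3 = 4, A_4 = 3, A_5 = 4, A_6 = 1. Minimum distance d = 2.

Enumerate all 2^4 = 16 messages m ∈ F_2^4.
For each, compute codeword c = mG in F_2^8, then tally its weight.
  m = 0000 → c = 00000000, weight = 0.
  m = 1000 → c = 11000001, weight = 3.
  m = 0100 → c = 10000110, weight = 3.
  m = 1100 → c = 01000111, weight = 4.
  m = 0010 → c = 01000100, weight = 2.
  m = 1010 → c = 10000101, weight = 3.
  m = 0110 → c = 11000010, weight = 3.
  m = 1110 → c = 00000011, weight = 2.
  m = 0001 → c = 01101111, weight = 6.
  m = 1001 → c = 10101110, weight = 5.
  m = 0101 → c = 11101001, weight = 5.
  m = 1101 → c = 00101000, weight = 2.
  m = 0011 → c = 00101011, weight = 4.
  m = 1011 → c = 11101010, weight = 5.
  m = 0111 → c = 10101101, weight = 5.
  m = 1111 → c = 01101100, weight = 4.
Tally weights:
  weight 0: 1 codewords.
  weight 2: 3 codewords.
  weight 3: 4 codewords.
  weight 4: 3 codewords.
  weight 5: 4 codewords.
  weight 6: 1 codewords.
Minimum distance d = smallest w > 0 with A_w > 0 = 2.
Sanity: Σ A_w = 16 = 2^4 = 16 ✓.


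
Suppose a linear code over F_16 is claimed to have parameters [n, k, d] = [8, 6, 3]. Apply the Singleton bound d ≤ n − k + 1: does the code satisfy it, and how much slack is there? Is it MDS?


Singleton RHS = n − k + 1 = 3, slack = 0, bound satisfied, MDS.

Singleton bound: d ≤ n − k + 1.
Here n = 8, k = 6, so n − k + 1 = 3.
Given d = 3, check d ≤ 3: YES.
Slack = (n − k + 1) − d = 0.
The code is MDS (slack = 0).
Description: the claimed parameters are [8, 6, 3]_16; such a code would be MDS (meets Singleton bound).


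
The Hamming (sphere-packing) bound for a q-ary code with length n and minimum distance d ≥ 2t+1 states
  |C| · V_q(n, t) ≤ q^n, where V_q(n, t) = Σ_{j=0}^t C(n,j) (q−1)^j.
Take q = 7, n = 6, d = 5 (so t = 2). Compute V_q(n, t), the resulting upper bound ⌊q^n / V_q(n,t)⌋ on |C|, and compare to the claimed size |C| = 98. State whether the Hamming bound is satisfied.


V_q(n, t) = 577, q^n = 117649, Hamming bound = 203, |C| = 98 ≤ bound (satisfied).

Step 1: Compute V_q(n, t) = Σ_{j=0}^2 C(n, j) (q−1)^j.
  j = 0: C(6,0)·(6)^0 = 1·1 = 1.
  j = 1: C(6,1)·(6)^1 = 6·6 = 36.
  j = 2: C(6,2)·(6)^2 = 15·36 = 540.
  V_q(n, t) = 1 + 36 + 540 = 577.
Step 2: q^n = 7^6 = 117649.
Step 3: Hamming bound ⌊q^n / V_q(n,t)⌋ = ⌊117649/577⌋ = 203.
Step 4: Compare |C| = 98 to 203: satisfied.
The claimed |C| lies below the Hamming bound.


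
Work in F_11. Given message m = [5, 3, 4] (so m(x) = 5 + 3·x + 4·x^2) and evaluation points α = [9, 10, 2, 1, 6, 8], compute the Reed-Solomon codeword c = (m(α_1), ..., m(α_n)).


c = [4, 6, 5, 1, 2, 10]

Message polynomial: m(x) = 5 + 3·x + 4·x^2 (mod 11).
For each evaluation point α_i, compute m(α_i) mod 11:
  α_1 = 9: Horner steps 4 → 6 → 4, so m(9) = 4.
  α_2 = 10: Horner steps 4 → 10 → 6, so m(10) = 6.
  α_3 = 2: Horner steps 4 → 0 → 5, so m(2) = 5.
  α_4 = 1: Horner steps 4 → 7 → 1, so m(1) = 1.
  α_5 = 6: Horner steps 4 → 5 → 2, so m(6) = 2.
  α_6 = 8: Horner steps 4 → 2 → 10, so m(8) = 10.
Codeword c = [4, 6, 5, 1, 2, 10] ∈ F_11^6.


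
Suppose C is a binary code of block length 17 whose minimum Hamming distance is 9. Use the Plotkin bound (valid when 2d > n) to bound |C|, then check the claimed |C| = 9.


Plotkin bound M ≤ 18; given |C| = 9 ≤ bound (satisfied).

Check applicability: 2d = 18, n = 17.
2d − n = 1 > 0, so Plotkin applies.
Compute d/(2d−n) = 9/1 ≈ 9.0000.
⌊d/(2d−n)⌋ = 9.
Plotkin bound: M ≤ 2·9 = 18.
Given |C| = 9, check: satisfied.
This |C| is below the Plotkin bound.


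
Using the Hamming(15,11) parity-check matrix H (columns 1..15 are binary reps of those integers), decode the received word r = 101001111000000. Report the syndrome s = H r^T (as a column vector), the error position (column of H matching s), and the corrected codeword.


s = (0, 0, 1, 0)^T, error position = 2, corrected codeword c = 111001111000000

Compute s = H r^T mod 2 one row at a time:
  s_1 = 1 + 1 + 0 + 0 + 0 + 0 + 0 + 0 = 2 ≡ 0 (mod 2).
  s_2 = 0 + 0 + 1 + 1 + 0 + 0 + 0 + 0 = 2 ≡ 0 (mod 2).
  s_3 = 0 + 1 + 1 + 1 + 0 + 0 + 0 + 0 = 3 ≡ 1 (mod 2).
  s_4 = 1 + 1 + 0 + 1 + 1 + 0 + 0 + 0 = 4 ≡ 0 (mod 2).
s = (0, 0, 1, 0)^T — this equals column 2 of H (binary 0010), so error is at position 2.
Correct: flip bit 2 of r = 101001111000000 to get c = 111001111000000.


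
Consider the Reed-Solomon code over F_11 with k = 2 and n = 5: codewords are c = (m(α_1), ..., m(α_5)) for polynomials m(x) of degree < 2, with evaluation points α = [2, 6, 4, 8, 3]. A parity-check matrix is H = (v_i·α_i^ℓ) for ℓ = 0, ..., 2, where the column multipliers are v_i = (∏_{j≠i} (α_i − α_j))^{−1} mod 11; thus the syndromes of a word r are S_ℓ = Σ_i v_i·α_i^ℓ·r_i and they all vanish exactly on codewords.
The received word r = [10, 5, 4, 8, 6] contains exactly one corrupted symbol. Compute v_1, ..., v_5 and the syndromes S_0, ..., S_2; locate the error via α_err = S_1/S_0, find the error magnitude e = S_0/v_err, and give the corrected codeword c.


S = (7, 6, 2), error at position 3, error magnitude e = 2, c = [10, 5, 2, 8, 6].

Step 1: column multipliers v_i = (∏_{j≠i}(α_i − α_j))^{−1} mod 11.
  i = 1 (α = 2): (2−6)(2−4)(2−8)(2−3) = (−4)·(−2)·(−6)·(−1) = 48 ≡ 4, so v_1 = 4^{−1} = 3 (mod 11).
  i = 2 (α = 6): (6−2)(6−4)(6−8)(6−3) = 4·2·(−2)·3 = −48 ≡ 7, so v_2 = 7^{−1} = 8 (mod 11).
  i = 3 (α = 4): (4−2)(4−6)(4−8)(4−3) = 2·(−2)·(−4)·1 = 16 ≡ 5, so v_3 = 5^{−1} = 9 (mod 11).
  i = 4 (α = 8): (8−2)(8−6)(8−4)(8−3) = 6·2·4·5 = 240 ≡ 9, so v_4 = 9^{−1} = 5 (mod 11).
  i = 5 (α = 3): (3−2)(3−6)(3−4)(3−8) = 1·(−3)·(−1)·(−5) = −15 ≡ 7, so v_5 = 7^{−1} = 8 (mod 11).
  v = [3, 8, 9, 5, 8].
Step 2: syndromes of r = [10, 5, 4, 8, 6] (all sums mod 11).
  S_0 = Σ v_i r_i = 3·10 + 8·5 + 9·4 + 5·8 + 8·6 = 194 ≡ 7.
  S_1 = Σ v_i α_i r_i = 3·2·10 + 8·6·5 + 9·4·4 + 5·8·8 + 8·3·6 = 908 ≡ 6.
  α_i^2 mod 11 = [4, 3, 5, 9, 9].
  S_2 = Σ v_i α_i^2 r_i = 3·4·10 + 8·3·5 + 9·5·4 + 5·9·8 + 8·9·6 = 1212 ≡ 2.
  S = (7, 6, 2) ≠ 0, so r is not a codeword (an error is present).
Step 3: locate the error. For a single error e at position i, S_ℓ = v_i·e·α_i^ℓ, so α_err = S_1/S_0.
  S_0^{−1} = 7^{−1} = 8 (mod 11), so α_err = 6·8 = 48 ≡ 4 = α_3. Error position i = 3.
  Consistency check: S_2/S_1 = 2·2 = 4 ≡ 4 = α_err ✓ (single-error assumption holds).
Step 4: error magnitude e = S_0/v_3 = S_0·∏_{j≠3}(α_3 − α_j) = 7·5 = 35 ≡ 2 (mod 11).
Step 5: correct position 3: c_3 = r_3 − e = 4 − 2 ≡ 2 (mod 11). Hence c = [10, 5, 2, 8, 6].
  Check: interpolating c through the α_i gives m(x) = 7 + 7·x (degree < 2) with m(α_i) = c_i for every i, so c is indeed a codeword.


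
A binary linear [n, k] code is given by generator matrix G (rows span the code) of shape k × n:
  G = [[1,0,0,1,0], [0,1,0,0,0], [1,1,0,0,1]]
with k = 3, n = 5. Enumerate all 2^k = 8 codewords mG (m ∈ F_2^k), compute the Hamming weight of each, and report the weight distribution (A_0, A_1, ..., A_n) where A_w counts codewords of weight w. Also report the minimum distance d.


Weight distribution: A_0 = 1, A_1 = 1, A_2 = 3, A_3 = 3. Minimum distance d = 1.

Enumerate all 2^3 = 8 messages m ∈ F_2^3.
For each, compute codeword c = mG in F_2^5, then tally its weight.
  m = 000 → c = 00000, weight = 0.
  m = 100 → c = 10010, weight = 2.
  m = 010 → c = 01000, weight = 1.
  m = 110 → c = 11010, weight = 3.
  m = 001 → c = 11001, weight = 3.
  m = 101 → c = 01011, weight = 3.
  m = 011 → c = 10001, weight = 2.
  m = 111 → c = 00011, weight = 2.
Tally weights:
  weight 0: 1 codewords.
  weight 1: 1 codewords.
  weight 2: 3 codewords.
  weight 3: 3 codewords.
Minimum distance d = smallest w > 0 with A_w > 0 = 1.
Sanity: Σ A_w = 8 = 2^3 = 8 ✓.


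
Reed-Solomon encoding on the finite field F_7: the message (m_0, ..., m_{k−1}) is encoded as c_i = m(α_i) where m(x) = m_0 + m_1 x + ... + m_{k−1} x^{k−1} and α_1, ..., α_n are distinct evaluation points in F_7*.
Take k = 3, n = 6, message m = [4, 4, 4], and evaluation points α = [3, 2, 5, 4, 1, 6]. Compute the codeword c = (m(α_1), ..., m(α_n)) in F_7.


c = [3, 0, 5, 0, 5, 4]

Message polynomial: m(x) = 4 + 4·x + 4·x^2 (mod 7).
For each evaluation point α_i, compute m(α_i) mod 7:
  α_1 = 3: Horner steps 4 → 2 → 3, so m(3) = 3.
  α_2 = 2: Horner steps 4 → 5 → 0, so m(2) = 0.
  α_3 = 5: Horner steps 4 → 3 → 5, so m(5) = 5.
  α_4 = 4: Horner steps 4 → 6 → 0, so m(4) = 0.
  α_5 = 1: Horner steps 4 → 1 → 5, so m(1) = 5.
  α_6 = 6: Horner steps 4 → 0 → 4, so m(6) = 4.
Codeword c = [3, 0, 5, 0, 5, 4] ∈ F_7^6.


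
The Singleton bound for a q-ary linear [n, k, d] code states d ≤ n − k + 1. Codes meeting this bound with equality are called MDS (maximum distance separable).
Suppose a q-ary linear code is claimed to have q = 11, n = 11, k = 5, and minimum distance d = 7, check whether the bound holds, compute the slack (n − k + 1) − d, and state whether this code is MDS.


Singleton RHS = n − k + 1 = 7, slack = 0, bound satisfied, MDS.

Singleton bound: d ≤ n − k + 1.
Here n = 11, k = 5, so n − k + 1 = 7.
Given d = 7, check d ≤ 7: YES.
Slack = (n − k + 1) − d = 0.
The code is MDS (slack = 0).
Description: the claimed parameters are [11, 5, 7]_11; such a code would be MDS (meets Singleton bound).


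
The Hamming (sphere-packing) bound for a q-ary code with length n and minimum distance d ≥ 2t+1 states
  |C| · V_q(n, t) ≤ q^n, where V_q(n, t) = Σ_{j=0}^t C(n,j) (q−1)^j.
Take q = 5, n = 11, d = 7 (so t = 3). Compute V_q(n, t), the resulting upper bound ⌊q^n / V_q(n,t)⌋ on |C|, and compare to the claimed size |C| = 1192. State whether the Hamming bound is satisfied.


V_q(n, t) = 11485, q^n = 48828125, Hamming bound = 4251, |C| = 1192 ≤ bound (satisfied).

Step 1: Compute V_q(n, t) = Σ_{j=0}^3 C(n, j) (q−1)^j.
  j = 0: C(11,0)·(4)^0 = 1·1 = 1.
  j = 1: C(11,1)·(4)^1 = 11·4 = 44.
  j = 2: C(11,2)·(4)^2 = 55·16 = 880.
  j = 3: C(11,3)·(4)^3 = 165·64 = 10560.
  V_q(n, t) = 1 + 44 + 880 + 10560 = 11485.
Step 2: q^n = 5^11 = 48828125.
Step 3: Hamming bound ⌊q^n / V_q(n,t)⌋ = ⌊48828125/11485⌋ = 4251.
Step 4: Compare |C| = 1192 to 4251: satisfied.
The claimed |C| lies below the Hamming bound.


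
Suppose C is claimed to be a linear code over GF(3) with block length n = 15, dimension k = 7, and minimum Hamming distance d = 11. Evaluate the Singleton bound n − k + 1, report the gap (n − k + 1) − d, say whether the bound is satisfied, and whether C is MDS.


Singleton RHS = n − k + 1 = 9, slack = -2, bound violated (no such code; not MDS).

Singleton bound: d ≤ n − k + 1.
Here n = 15, k = 7, so n − k + 1 = 9.
Given d = 11, check d ≤ 9: NO.
Slack = (n − k + 1) − d = -2.
The slack is negative: d = 11 exceeds n − k + 1 = 9 by 2, so the Singleton bound is violated and no linear [15, 7, 11]_3 code can exist. In particular it is not MDS (MDS requires d = n − k + 1 exactly).
Description: the claimed parameters are [15, 7, 11]_3; such a code would be impossible (violates the Singleton bound).


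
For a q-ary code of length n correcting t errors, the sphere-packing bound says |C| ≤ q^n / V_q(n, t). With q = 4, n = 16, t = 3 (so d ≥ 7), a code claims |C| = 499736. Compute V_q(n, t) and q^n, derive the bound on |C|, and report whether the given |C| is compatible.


V_q(n, t) = 16249, q^n = 4294967296, Hamming bound = 264321, |C| = 499736 > bound (violated).

Step 1: Compute V_q(n, t) = Σ_{j=0}^3 C(n, j) (q−1)^j.
  j = 0: C(16,0)·(3)^0 = 1·1 = 1.
  j = 1: C(16,1)·(3)^1 = 16·3 = 48.
  j = 2: C(16,2)·(3)^2 = 120·9 = 1080.
  j = 3: C(16,3)·(3)^3 = 560·27 = 15120.
  V_q(n, t) = 1 + 48 + 1080 + 15120 = 16249.
Step 2: q^n = 4^16 = 4294967296.
Step 3: Hamming bound ⌊q^n / V_q(n,t)⌋ = ⌊4294967296/16249⌋ = 264321.
Step 4: Compare |C| = 499736 to 264321: violated.
The claimed |C| lies above the Hamming bound, so no 4-ary code of length 16 with d ≥ 7 can have 499736 codewords.


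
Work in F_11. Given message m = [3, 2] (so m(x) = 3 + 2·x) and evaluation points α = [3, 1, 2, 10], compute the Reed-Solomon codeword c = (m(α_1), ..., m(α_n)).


c = [9, 5, 7, 1]

Message polynomial: m(x) = 3 + 2·x (mod 11).
For each evaluation point α_i, compute m(α_i) mod 11:
  α_1 = 3: Horner steps 2 → 9, so m(3) = 9.
  α_2 = 1: Horner steps 2 → 5, so m(1) = 5.
  α_3 = 2: Horner steps 2 → 7, so m(2) = 7.
  α_4 = 10: Horner steps 2 → 1, so m(10) = 1.
Codeword c = [9, 5, 7, 1] ∈ F_11^4.


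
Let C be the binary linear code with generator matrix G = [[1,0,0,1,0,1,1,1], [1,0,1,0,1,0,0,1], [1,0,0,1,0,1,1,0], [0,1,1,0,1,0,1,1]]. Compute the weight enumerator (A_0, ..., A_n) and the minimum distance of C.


Weight distribution: A_0 = 1, A_1 = 1, A_3 = 3, A_4 = 5, A_5 = 3, A_6 = 2, A_7 = 1. Minimum distance d = 1.

Enumerate all 2^4 = 16 messages m ∈ F_2^4.
For each, compute codeword c = mG in F_2^8, then tally its weight.
  m = 0000 → c = 00000000, weight = 0.
  m = 1000 → c = 10010111, weight = 5.
  m = 0100 → c = 10101001, weight = 4.
  m = 1100 → c = 00111110, weight = 5.
  m = 0010 → c = 10010110, weight = 4.
  m = 1010 → c = 00000001, weight = 1.
  m = 0110 → c = 00111111, weight = 6.
  m = 1110 → c = 10101000, weight = 3.
  m = 0001 → c = 01101011, weight = 5.
  m = 1001 → c = 11111100, weight = 6.
  m = 0101 → c = 11000010, weight = 3.
  m = 1101 → c = 01010101, weight = 4.
  m = 0011 → c = 11111101, weight = 7.
  m = 1011 → c = 01101010, weight = 4.
  m = 0111 → c = 01010100, weight = 3.
  m = 1111 → c = 11000011, weight = 4.
Tally weights:
  weight 0: 1 codewords.
  weight 1: 1 codewords.
  weight 3: 3 codewords.
  weight 4: 5 codewords.
  weight 5: 3 codewords.
  weight 6: 2 codewords.
  weight 7: 1 codewords.
Minimum distance d = smallest w > 0 with A_w > 0 = 1.
Sanity: Σ A_w = 16 = 2^4 = 16 ✓.


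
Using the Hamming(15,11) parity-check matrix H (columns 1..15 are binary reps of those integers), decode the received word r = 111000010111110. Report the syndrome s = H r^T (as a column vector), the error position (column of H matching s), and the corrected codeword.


s = (0, 1, 1, 0)^T, error position = 6, corrected codeword c = 111001010111110

Compute s = H r^T mod 2 one row at a time:
  s_1 = 1 + 0 + 1 + 1 + 1 + 1 + 1 + 0 = 6 ≡ 0 (mod 2).
  s_2 = 0 + 0 + 0 + 0 + 1 + 1 + 1 + 0 = 3 ≡ 1 (mod 2).
  s_3 = 1 + 1 + 0 + 0 + 1 + 1 + 1 + 0 = 5 ≡ 1 (mod 2).
  s_4 = 1 + 1 + 0 + 0 + 0 + 1 + 1 + 0 = 4 ≡ 0 (mod 2).
s = (0, 1, 1, 0)^T — this equals column 6 of H (binary 0110), so error is at position 6.
Correct: flip bit 6 of r = 111000010111110 to get c = 111001010111110.


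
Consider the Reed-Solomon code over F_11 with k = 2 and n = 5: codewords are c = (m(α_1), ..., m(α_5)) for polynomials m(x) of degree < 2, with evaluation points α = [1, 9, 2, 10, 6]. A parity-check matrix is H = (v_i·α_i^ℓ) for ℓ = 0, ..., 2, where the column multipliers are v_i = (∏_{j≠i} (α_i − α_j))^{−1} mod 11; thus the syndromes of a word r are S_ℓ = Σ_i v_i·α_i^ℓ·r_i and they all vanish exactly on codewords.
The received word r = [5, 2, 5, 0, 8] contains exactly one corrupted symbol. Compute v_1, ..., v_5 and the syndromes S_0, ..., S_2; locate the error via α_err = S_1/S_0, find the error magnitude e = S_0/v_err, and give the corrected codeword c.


S = (8, 8, 8), error at position 1, error magnitude e = 9, c = [7, 2, 5, 0, 8].

Step 1: column multipliers v_i = (∏_{j≠i}(α_i − α_j))^{−1} mod 11.
  i = 1 (α = 1): (1−9)(1−2)(1−10)(1−6) = (−8)·(−1)·(−9)·(−5) = 360 ≡ 8, so v_1 = 8^{−1} = 7 (mod 11).
  i = 2 (α = 9): (9−1)(9−2)(9−10)(9−6) = 8·7·(−1)·3 = −168 ≡ 8, so v_2 = 8^{−1} = 7 (mod 11).
  i = 3 (α = 2): (2−1)(2−9)(2−10)(2−6) = 1·(−7)·(−8)·(−4) = −224 ≡ 7, so v_3 = 7^{−1} = 8 (mod 11).
  i = 4 (α = 10): (10−1)(10−9)(10−2)(10−6) = 9·1·8·4 = 288 ≡ 2, so v_4 = 2^{−1} = 6 (mod 11).
  i = 5 (α = 6): (6−1)(6−9)(6−2)(6−10) = 5·(−3)·4·(−4) = 240 ≡ 9, so v_5 = 9^{−1} = 5 (mod 11).
  v = [7, 7, 8, 6, 5].
Step 2: syndromes of r = [5, 2, 5, 0, 8] (all sums mod 11).
  S_0 = Σ v_i r_i = 7·5 + 7·2 + 8·5 + 6·0 + 5·8 = 129 ≡ 8.
  S_1 = Σ v_i α_i r_i = 7·1·5 + 7·9·2 + 8·2·5 + 6·10·0 + 5·6·8 = 481 ≡ 8.
  α_i^2 mod 11 = [1, 4, 4, 1, 3].
  S_2 = Σ v_i α_i^2 r_i = 7·1·5 + 7·4·2 + 8·4·5 + 6·1·0 + 5·3·8 = 371 ≡ 8.
  S = (8, 8, 8) ≠ 0, so r is not a codeword (an error is present).
Step 3: locate the error. For a single error e at position i, S_ℓ = v_i·e·α_i^ℓ, so α_err = S_1/S_0.
  S_0^{−1} = 8^{−1} = 7 (mod 11), so α_err = 8·7 = 56 ≡ 1 = α_1. Error position i = 1.
  Consistency check: S_2/S_1 = 8·7 = 56 ≡ 1 = α_err ✓ (single-error assumption holds).
Step 4: error magnitude e = S_0/v_1 = S_0·∏_{j≠1}(α_1 − α_j) = 8·8 = 64 ≡ 9 (mod 11).
Step 5: correct position 1: c_1 = r_1 − e = 5 − 9 ≡ 7 (mod 11). Hence c = [7, 2, 5, 0, 8].
  Check: interpolating c through the α_i gives m(x) = 9 + 9·x (degree < 2) with m(α_i) = c_i for every i, so c is indeed a codeword.


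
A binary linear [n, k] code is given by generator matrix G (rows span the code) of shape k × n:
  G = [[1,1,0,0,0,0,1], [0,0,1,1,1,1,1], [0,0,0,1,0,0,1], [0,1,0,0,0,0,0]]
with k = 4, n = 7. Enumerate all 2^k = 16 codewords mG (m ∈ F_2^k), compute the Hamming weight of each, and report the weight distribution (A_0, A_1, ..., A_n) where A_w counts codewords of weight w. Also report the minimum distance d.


Weight distribution: A_0 = 1, A_1 = 1, A_2 = 3, A_3 = 4, A_4 = 1, A_5 = 3, A_6 = 3. Minimum distance d = 1.

Enumerate all 2^4 = 16 messages m ∈ F_2^4.
For each, compute codeword c = mG in F_2^7, then tally its weight.
  m = 0000 → c = 0000000, weight = 0.
  m = 1000 → c = 1100001, weight = 3.
  m = 0100 → c = 0011111, weight = 5.
  m = 1100 → c = 1111110, weight = 6.
  m = 0010 → c = 0001001, weight = 2.
  m = 1010 → c = 1101000, weight = 3.
  m = 0110 → c = 0010110, weight = 3.
  m = 1110 → c = 1110111, weight = 6.
  m = 0001 → c = 0100000, weight = 1.
  m = 1001 → c = 1000001, weight = 2.
  m = 0101 → c = 0111111, weight = 6.
  m = 1101 → c = 1011110, weight = 5.
  m = 0011 → c = 0101001, weight = 3.
  m = 1011 → c = 1001000, weight = 2.
  m = 0111 → c = 0110110, weight = 4.
  m = 1111 → c = 1010111, weight = 5.
Tally weights:
  weight 0: 1 codewords.
  weight 1: 1 codewords.
  weight 2: 3 codewords.
  weight 3: 4 codewords.
  weight 4: 1 codewords.
  weight 5: 3 codewords.
  weight 6: 3 codewords.
Minimum distance d = smallest w > 0 with A_w > 0 = 1.
Sanity: Σ A_w = 16 = 2^4 = 16 ✓.


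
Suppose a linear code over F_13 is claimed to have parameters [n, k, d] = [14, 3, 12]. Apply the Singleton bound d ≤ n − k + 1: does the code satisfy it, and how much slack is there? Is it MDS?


Singleton RHS = n − k + 1 = 12, slack = 0, bound satisfied, MDS.

Singleton bound: d ≤ n − k + 1.
Here n = 14, k = 3, so n − k + 1 = 12.
Given d = 12, check d ≤ 12: YES.
Slack = (n − k + 1) − d = 0.
The code is MDS (slack = 0).
Description: the claimed parameters are [14, 3, 12]_13; such a code would be MDS (meets Singleton bound).


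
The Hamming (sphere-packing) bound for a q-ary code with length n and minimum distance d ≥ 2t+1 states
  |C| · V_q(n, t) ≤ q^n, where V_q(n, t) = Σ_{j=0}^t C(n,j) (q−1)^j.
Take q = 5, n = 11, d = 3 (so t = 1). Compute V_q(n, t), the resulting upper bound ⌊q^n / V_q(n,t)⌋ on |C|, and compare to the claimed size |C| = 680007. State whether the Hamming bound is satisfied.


V_q(n, t) = 45, q^n = 48828125, Hamming bound = 1085069, |C| = 680007 ≤ bound (satisfied).

Step 1: Compute V_q(n, t) = Σ_{j=0}^1 C(n, j) (q−1)^j.
  j = 0: C(11,0)·(4)^0 = 1·1 = 1.
  j = 1: C(11,1)·(4)^1 = 11·4 = 44.
  V_q(n, t) = 1 + 44 = 45.
Step 2: q^n = 5^11 = 48828125.
Step 3: Hamming bound ⌊q^n / V_q(n,t)⌋ = ⌊48828125/45⌋ = 1085069.
Step 4: Compare |C| = 680007 to 1085069: satisfied.
The claimed |C| lies below the Hamming bound.


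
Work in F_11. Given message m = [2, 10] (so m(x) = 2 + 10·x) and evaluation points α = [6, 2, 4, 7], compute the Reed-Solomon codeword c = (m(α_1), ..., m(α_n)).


c = [7, 0, 9, 6]

Message polynomial: m(x) = 2 + 10·x (mod 11).
For each evaluation point α_i, compute m(α_i) mod 11:
  α_1 = 6: Horner steps 10 → 7, so m(6) = 7.
  α_2 = 2: Horner steps 10 → 0, so m(2) = 0.
  α_3 = 4: Horner steps 10 → 9, so m(4) = 9.
  α_4 = 7: Horner steps 10 → 6, so m(7) = 6.
Codeword c = [7, 0, 9, 6] ∈ F_11^4.


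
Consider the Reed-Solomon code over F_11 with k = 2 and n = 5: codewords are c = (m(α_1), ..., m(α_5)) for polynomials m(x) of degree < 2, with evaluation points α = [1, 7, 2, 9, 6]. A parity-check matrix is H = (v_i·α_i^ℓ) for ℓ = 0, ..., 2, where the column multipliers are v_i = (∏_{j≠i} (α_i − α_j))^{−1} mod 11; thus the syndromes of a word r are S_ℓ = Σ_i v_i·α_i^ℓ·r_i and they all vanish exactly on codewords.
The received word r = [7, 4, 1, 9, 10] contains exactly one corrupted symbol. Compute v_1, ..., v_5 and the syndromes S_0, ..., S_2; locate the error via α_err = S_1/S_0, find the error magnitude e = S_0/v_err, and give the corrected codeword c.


S = (1, 9, 4), error at position 4, error magnitude e = 6, c = [7, 4, 1, 3, 10].

Step 1: column multipliers v_i = (∏_{j≠i}(α_i − α_j))^{−1} mod 11.
  i = 1 (α = 1): (1−7)(1−2)(1−9)(1−6) = (−6)·(−1)·(−8)·(−5) = 240 ≡ 9, so v_1 = 9^{−1} = 5 (mod 11).
  i = 2 (α = 7): (7−1)(7−2)(7−9)(7−6) = 6·5·(−2)·1 = −60 ≡ 6, so v_2 = 6^{−1} = 2 (mod 11).
  i = 3 (α = 2): (2−1)(2−7)(2−9)(2−6) = 1·(−5)·(−7)·(−4) = −140 ≡ 3, so v_3 = 3^{−1} = 4 (mod 11).
  i = 4 (α = 9): (9−1)(9−7)(9−2)(9−6) = 8·2·7·3 = 336 ≡ 6, so v_4 = 6^{−1} = 2 (mod 11).
  i = 5 (α = 6): (6−1)(6−7)(6−2)(6−9) = 5·(−1)·4·(−3) = 60 ≡ 5, so v_5 = 5^{−1} = 9 (mod 11).
  v = [5, 2, 4, 2, 9].
Step 2: syndromes of r = [7, 4, 1, 9, 10] (all sums mod 11).
  S_0 = Σ v_i r_i = 5·7 + 2·4 + 4·1 + 2·9 + 9·10 = 155 ≡ 1.
  S_1 = Σ v_i α_i r_i = 5·1·7 + 2·7·4 + 4·2·1 + 2·9·9 + 9·6·10 = 801 ≡ 9.
  α_i^2 mod 11 = [1, 5, 4, 4, 3].
  S_2 = Σ v_i α_i^2 r_i = 5·1·7 + 2·5·4 + 4·4·1 + 2·4·9 + 9·3·10 = 433 ≡ 4.
  S = (1, 9, 4) ≠ 0, so r is not a codeword (an error is present).
Step 3: locate the error. For a single error e at position i, S_ℓ = v_i·e·α_i^ℓ, so α_err = S_1/S_0.
  S_0^{−1} = 1^{−1} = 1 (mod 11), so α_err = 9·1 = 9 ≡ 9 = α_4. Error position i = 4.
  Consistency check: S_2/S_1 = 4·5 = 20 ≡ 9 = α_err ✓ (single-error assumption holds).
Step 4: error magnitude e = S_0/v_4 = S_0·∏_{j≠4}(α_4 − α_j) = 1·6 = 6 ≡ 6 (mod 11).
Step 5: correct position 4: c_4 = r_4 − e = 9 − 6 ≡ 3 (mod 11). Hence c = [7, 4, 1, 3, 10].
  Check: interpolating c through the α_i gives m(x) = 2 + 5·x (degree < 2) with m(α_i) = c_i for every i, so c is indeed a codeword.


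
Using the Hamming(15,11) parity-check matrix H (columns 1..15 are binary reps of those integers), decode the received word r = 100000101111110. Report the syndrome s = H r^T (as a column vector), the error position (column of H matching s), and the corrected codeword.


s = (0, 0, 0, 1)^T, error position = 1, corrected codeword c = 000000101111110

Compute s = H r^T mod 2 one row at a time:
  s_1 = 0 + 1 + 1 + 1 + 1 + 1 + 1 + 0 = 6 ≡ 0 (mod 2).
  s_2 = 0 + 0 + 0 + 1 + 1 + 1 + 1 + 0 = 4 ≡ 0 (mod 2).
  s_3 = 0 + 0 + 0 + 1 + 1 + 1 + 1 + 0 = 4 ≡ 0 (mod 2).
  s_4 = 1 + 0 + 0 + 1 + 1 + 1 + 1 + 0 = 5 ≡ 1 (mod 2).
s = (0, 0, 0, 1)^T — this equals column 1 of H (binary 0001), so error is at position 1.
Correct: flip bit 1 of r = 100000101111110 to get c = 000000101111110.


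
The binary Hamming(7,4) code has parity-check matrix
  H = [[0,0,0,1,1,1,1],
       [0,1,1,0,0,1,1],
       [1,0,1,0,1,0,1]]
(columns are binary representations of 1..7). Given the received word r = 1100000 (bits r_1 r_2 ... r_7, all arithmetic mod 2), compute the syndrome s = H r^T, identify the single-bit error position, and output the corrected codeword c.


s = (0, 1, 1)^T, error position = 3, corrected codeword c = 1110000

Compute s = H r^T mod 2 one row at a time:
  s_1 = 0 + 0 + 0 + 0 = 0 ≡ 0 (mod 2).
  s_2 = 1 + 0 + 0 + 0 = 1 ≡ 1 (mod 2).
  s_3 = 1 + 0 + 0 + 0 = 1 ≡ 1 (mod 2).
s = (0, 1, 1)^T — this equals column 3 of H (binary 011), so error is at position 3.
Correct: flip bit 3 of r = 1100000 to get c = 1110000.


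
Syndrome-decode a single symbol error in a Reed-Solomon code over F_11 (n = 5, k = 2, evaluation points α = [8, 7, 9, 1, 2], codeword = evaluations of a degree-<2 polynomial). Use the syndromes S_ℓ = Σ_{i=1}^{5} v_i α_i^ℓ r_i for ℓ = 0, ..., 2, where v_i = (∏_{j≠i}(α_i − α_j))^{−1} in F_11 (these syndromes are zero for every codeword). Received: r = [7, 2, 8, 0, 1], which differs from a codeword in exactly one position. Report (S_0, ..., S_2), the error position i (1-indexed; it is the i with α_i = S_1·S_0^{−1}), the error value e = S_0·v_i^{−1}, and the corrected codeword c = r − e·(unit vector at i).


S = (8, 1, 7), error at position 2, error magnitude e = 7, c = [7, 6, 8, 0, 1].

Step 1: column multipliers v_i = (∏_{j≠i}(α_i − α_j))^{−1} mod 11.
  i = 1 (α = 8): (8−7)(8−9)(8−1)(8−2) = 1·(−1)·7·6 = −42 ≡ 2, so v_1 = 2^{−1} = 6 (mod 11).
  i = 2 (α = 7): (7−8)(7−9)(7−1)(7−2) = (−1)·(−2)·6·5 = 60 ≡ 5, so v_2 = 5^{−1} = 9 (mod 11).
  i = 3 (α = 9): (9−8)(9−7)(9−1)(9−2) = 1·2·8·7 = 112 ≡ 2, so v_3 = 2^{−1} = 6 (mod 11).
  i = 4 (α = 1): (1−8)(1−7)(1−9)(1−2) = (−7)·(−6)·(−8)·(−1) = 336 ≡ 6, so v_4 = 6^{−1} = 2 (mod 11).
  i = 5 (α = 2): (2−8)(2−7)(2−9)(2−1) = (−6)·(−5)·(−7)·1 = −210 ≡ 10, so v_5 = 10^{−1} = 10 (mod 11).
  v = [6, 9, 6, 2, 10].
Step 2: syndromes of r = [7, 2, 8, 0, 1] (all sums mod 11).
  S_0 = Σ v_i r_i = 6·7 + 9·2 + 6·8 + 2·0 + 10·1 = 118 ≡ 8.
  S_1 = Σ v_i α_i r_i = 6·8·7 + 9·7·2 + 6·9·8 + 2·1·0 + 10·2·1 = 914 ≡ 1.
  α_i^2 mod 11 = [9, 5, 4, 1, 4].
  S_2 = Σ v_i α_i^2 r_i = 6·9·7 + 9·5·2 + 6·4·8 + 2·1·0 + 10·4·1 = 700 ≡ 7.
  S = (8, 1, 7) ≠ 0, so r is not a codeword (an error is present).
Step 3: locate the error. For a single error e at position i, S_ℓ = v_i·e·α_i^ℓ, so α_err = S_1/S_0.
  S_0^{−1} = 8^{−1} = 7 (mod 11), so α_err = 1·7 = 7 ≡ 7 = α_2. Error position i = 2.
  Consistency check: S_2/S_1 = 7·1 = 7 ≡ 7 = α_err ✓ (single-error assumption holds).
Step 4: error magnitude e = S_0/v_2 = S_0·∏_{j≠2}(α_2 − α_j) = 8·5 = 40 ≡ 7 (mod 11).
Step 5: correct position 2: c_2 = r_2 − e = 2 − 7 ≡ 6 (mod 11). Hence c = [7, 6, 8, 0, 1].
  Check: interpolating c through the α_i gives m(x) = 10 + 1·x (degree < 2) with m(α_i) = c_i for every i, so c is indeed a codeword.


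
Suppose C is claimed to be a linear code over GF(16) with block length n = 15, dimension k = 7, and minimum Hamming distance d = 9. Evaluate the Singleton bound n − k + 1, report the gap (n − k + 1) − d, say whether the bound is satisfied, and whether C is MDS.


Singleton RHS = n − k + 1 = 9, slack = 0, bound satisfied, MDS.

Singleton bound: d ≤ n − k + 1.
Here n = 15, k = 7, so n − k + 1 = 9.
Given d = 9, check d ≤ 9: YES.
Slack = (n − k + 1) − d = 0.
The code is MDS (slack = 0).
Description: the claimed parameters are [15, 7, 9]_16; such a code would be MDS (meets Singleton bound).


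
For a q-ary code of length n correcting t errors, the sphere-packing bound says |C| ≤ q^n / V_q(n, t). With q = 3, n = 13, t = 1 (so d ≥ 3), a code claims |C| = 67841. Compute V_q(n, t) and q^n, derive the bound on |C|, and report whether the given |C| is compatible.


V_q(n, t) = 27, q^n = 1594323, Hamming bound = 59049, |C| = 67841 > bound (violated).

Step 1: Compute V_q(n, t) = Σ_{j=0}^1 C(n, j) (q−1)^j.
  j = 0: C(13,0)·(2)^0 = 1·1 = 1.
  j = 1: C(13,1)·(2)^1 = 13·2 = 26.
  V_q(n, t) = 1 + 26 = 27.
Step 2: q^n = 3^13 = 1594323.
Step 3: Hamming bound ⌊q^n / V_q(n,t)⌋ = ⌊1594323/27⌋ = 59049.
Step 4: Compare |C| = 67841 to 59049: violated.
The claimed |C| lies above the Hamming bound, so no 3-ary code of length 13 with d ≥ 3 can have 67841 codewords.


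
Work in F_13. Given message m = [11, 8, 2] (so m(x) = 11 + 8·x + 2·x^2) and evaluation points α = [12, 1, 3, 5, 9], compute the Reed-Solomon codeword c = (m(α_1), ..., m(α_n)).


c = [5, 8, 1, 10, 11]

Message polynomial: m(x) = 11 + 8·x + 2·x^2 (mod 13).
For each evaluation point α_i, compute m(α_i) mod 13:
  α_1 = 12: Horner steps 2 → 6 → 5, so m(12) = 5.
  α_2 = 1: Horner steps 2 → 10 → 8, so m(1) = 8.
  α_3 = 3: Horner steps 2 → 1 → 1, so m(3) = 1.
  α_4 = 5: Horner steps 2 → 5 → 10, so m(5) = 10.
  α_5 = 9: Horner steps 2 → 0 → 11, so m(9) = 11.
Codeword c = [5, 8, 1, 10, 11] ∈ F_13^5.


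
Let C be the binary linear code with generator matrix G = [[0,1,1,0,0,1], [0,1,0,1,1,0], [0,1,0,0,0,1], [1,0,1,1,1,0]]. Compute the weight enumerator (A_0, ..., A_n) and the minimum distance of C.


Weight distribution: A_0 = 1, A_1 = 1, A_2 = 3, A_3 = 6, A_4 = 3, A_5 = 1, A_6 = 1. Minimum distance d = 1.

Enumerate all 2^4 = 16 messages m ∈ F_2^4.
For each, compute codeword c = mG in F_2^6, then tally its weight.
  m = 0000 → c = 000000, weight = 0.
  m = 1000 → c = 011001, weight = 3.
  m = 0100 → c = 010110, weight = 3.
  m = 1100 → c = 001111, weight = 4.
  m = 0010 → c = 010001, weight = 2.
  m = 1010 → c = 001000, weight = 1.
  m = 0110 → c = 000111, weight = 3.
  m = 1110 → c = 011110, weight = 4.
  m = 0001 → c = 101110, weight = 4.
  m = 1001 → c = 110111, weight = 5.
  m = 0101 → c = 111000, weight = 3.
  m = 1101 → c = 100001, weight = 2.
  m = 0011 → c = 111111, weight = 6.
  m = 1011 → c = 100110, weight = 3.
  m = 0111 → c = 101001, weight = 3.
  m = 1111 → c = 110000, weight = 2.
Tally weights:
  weight 0: 1 codewords.
  weight 1: 1 codewords.
  weight 2: 3 codewords.
  weight 3: 6 codewords.
  weight 4: 3 codewords.
  weight 5: 1 codewords.
  weight 6: 1 codewords.
Minimum distance d = smallest w > 0 with A_w > 0 = 1.
Sanity: Σ A_w = 16 = 2^4 = 16 ✓.
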